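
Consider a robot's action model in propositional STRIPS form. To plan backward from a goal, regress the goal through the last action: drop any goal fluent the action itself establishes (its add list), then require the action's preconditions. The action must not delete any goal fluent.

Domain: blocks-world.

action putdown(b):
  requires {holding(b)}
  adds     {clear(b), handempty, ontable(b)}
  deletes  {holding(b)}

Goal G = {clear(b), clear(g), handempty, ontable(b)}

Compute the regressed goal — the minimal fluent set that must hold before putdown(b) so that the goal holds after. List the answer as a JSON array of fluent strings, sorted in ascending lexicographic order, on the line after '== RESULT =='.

Regress:
  G ∩ del = {}  (empty — regression defined)
  G \ add = {clear(b), clear(g), handempty, ontable(b)} \ {clear(b), handempty, ontable(b)} = {clear(g)}
  ∪ pre   = {clear(g)} ∪ {holding(b)}
          = {clear(g), holding(b)}

== RESULT ==
["clear(g)", "holding(b)"]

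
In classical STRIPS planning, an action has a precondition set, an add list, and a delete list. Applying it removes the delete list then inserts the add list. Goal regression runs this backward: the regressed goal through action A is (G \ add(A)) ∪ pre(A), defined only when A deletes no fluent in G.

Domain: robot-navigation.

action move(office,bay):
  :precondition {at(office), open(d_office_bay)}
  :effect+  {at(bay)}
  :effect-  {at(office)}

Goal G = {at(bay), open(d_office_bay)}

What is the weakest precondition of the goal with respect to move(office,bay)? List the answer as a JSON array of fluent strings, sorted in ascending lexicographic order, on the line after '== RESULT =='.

Regress:
  G ∩ del = {}  (empty — regression defined)
  G \ add = {at(bay), open(d_office_bay)} \ {at(bay)} = {open(d_office_bay)}
  ∪ pre   = {open(d_office_bay)} ∪ {at(office), open(d_office_bay)}
          = {at(office), open(d_office_bay)}

== RESULT ==
["at(office)", "open(d_office_bay)"]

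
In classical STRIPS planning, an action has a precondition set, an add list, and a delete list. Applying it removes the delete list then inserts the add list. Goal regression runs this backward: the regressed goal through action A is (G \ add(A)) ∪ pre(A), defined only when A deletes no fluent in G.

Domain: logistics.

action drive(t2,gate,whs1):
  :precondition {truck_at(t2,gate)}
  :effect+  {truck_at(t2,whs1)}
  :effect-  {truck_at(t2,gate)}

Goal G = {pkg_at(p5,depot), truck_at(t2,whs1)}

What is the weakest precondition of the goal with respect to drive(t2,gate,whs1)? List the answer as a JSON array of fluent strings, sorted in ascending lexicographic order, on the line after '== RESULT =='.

Regress:
  G ∩ del = {}  (empty — regression defined)
  G \ add = {pkg_at(p5,depot), truck_at(t2,whs1)} \ {truck_at(t2,whs1)} = {pkg_at(p5,depot)}
  ∪ pre   = {pkg_at(p5,depot)} ∪ {truck_at(t2,gate)}
          = {pkg_at(p5,depot), truck_at(t2,gate)}

== RESULT ==
["pkg_at(p5,depot)", "truck_at(t2,gate)"]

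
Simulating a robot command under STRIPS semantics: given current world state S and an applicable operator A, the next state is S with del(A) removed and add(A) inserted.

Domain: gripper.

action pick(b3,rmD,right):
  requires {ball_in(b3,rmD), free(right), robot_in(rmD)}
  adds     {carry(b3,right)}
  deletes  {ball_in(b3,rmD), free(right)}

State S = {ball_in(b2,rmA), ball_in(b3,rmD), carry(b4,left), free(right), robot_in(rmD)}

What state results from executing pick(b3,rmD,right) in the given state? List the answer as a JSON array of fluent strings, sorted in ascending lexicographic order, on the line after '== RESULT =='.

Progress:
  pre ⊆ S: {ball_in(b3,rmD), free(right), robot_in(rmD)} ⊆ S  — applicable
  S \ del = {ball_in(b2,rmA), carry(b4,left), robot_in(rmD)}
  ∪ add   = {ball_in(b2,rmA), carry(b3,right), carry(b4,left), robot_in(rmD)}

== RESULT ==
["ball_in(b2,rmA)", "carry(b3,right)", "carry(b4,left)", "robot_in(rmD)"]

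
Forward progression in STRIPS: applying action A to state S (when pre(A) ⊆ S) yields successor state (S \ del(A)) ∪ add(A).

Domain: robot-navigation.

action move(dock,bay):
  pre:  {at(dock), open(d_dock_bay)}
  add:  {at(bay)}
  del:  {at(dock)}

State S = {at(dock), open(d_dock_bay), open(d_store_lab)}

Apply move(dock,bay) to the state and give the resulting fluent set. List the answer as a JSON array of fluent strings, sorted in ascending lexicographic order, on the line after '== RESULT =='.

Compute (S \ del) ∪ add:
  pre ⊆ S: {at(dock), open(d_dock_bay)} ⊆ S  — applicable
  S \ del = {open(d_dock_bay), open(d_store_lab)}
  ∪ add   = {at(bay), open(d_dock_bay), open(d_store_lab)}

== RESULT ==
["at(bay)", "open(d_dock_bay)", "open(d_store_lab)"]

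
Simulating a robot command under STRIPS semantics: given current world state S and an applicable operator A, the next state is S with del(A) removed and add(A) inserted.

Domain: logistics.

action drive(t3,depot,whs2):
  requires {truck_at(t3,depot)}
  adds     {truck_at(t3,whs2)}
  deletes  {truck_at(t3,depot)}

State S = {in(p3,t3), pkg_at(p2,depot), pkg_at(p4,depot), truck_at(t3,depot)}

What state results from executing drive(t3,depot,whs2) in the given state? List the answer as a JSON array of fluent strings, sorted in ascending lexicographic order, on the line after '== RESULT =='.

Compute (S \ del) ∪ add:
  pre ⊆ S: {truck_at(t3,depot)} ⊆ S  — applicable
  S \ del = {in(p3,t3), pkg_at(p2,depot), pkg_at(p4,depot)}
  ∪ add   = {in(p3,t3), pkg_at(p2,depot), pkg_at(p4,depot), truck_at(t3,whs2)}

== RESULT ==
["in(p3,t3)", "pkg_at(p2,depot)", "pkg_at(p4,depot)", "truck_at(t3,whs2)"]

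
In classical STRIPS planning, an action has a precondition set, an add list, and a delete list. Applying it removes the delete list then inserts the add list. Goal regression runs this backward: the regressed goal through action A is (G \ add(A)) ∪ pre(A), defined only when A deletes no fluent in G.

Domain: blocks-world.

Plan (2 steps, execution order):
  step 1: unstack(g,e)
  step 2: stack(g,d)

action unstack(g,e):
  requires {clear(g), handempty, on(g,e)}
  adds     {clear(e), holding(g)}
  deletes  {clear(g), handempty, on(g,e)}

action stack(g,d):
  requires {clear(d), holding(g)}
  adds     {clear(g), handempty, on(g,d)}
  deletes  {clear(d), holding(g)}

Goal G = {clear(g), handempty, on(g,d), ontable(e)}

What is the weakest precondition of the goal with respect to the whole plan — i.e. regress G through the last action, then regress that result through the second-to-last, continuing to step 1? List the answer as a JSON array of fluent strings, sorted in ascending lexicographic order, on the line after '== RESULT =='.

Work backward from the goal:
  through step 2 (stack(g,d)): drop {clear(g), handempty, on(g,d)}, keep {ontable(e)}, require {clear(d), holding(g)}
    → {clear(d), holding(g), ontable(e)}
  through step 1 (unstack(g,e)): drop {holding(g)}, keep {clear(d), ontable(e)}, require {clear(g), handempty, on(g,e)}
    → {clear(d), clear(g), handempty, on(g,e), ontable(e)}

== RESULT ==
["clear(d)", "clear(g)", "handempty", "on(g,e)", "ontable(e)"]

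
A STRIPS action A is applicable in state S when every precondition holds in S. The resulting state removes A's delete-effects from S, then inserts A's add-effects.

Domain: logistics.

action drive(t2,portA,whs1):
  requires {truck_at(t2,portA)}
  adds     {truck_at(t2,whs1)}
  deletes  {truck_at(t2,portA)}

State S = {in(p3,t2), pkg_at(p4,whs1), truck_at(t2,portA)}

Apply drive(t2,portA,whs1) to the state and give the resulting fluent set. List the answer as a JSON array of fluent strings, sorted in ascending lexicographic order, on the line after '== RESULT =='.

Progress:
  pre ⊆ S: {truck_at(t2,portA)} ⊆ S  — applicable
  S \ del = {in(p3,t2), pkg_at(p4,whs1)}
  ∪ add   = {in(p3,t2), pkg_at(p4,whs1), truck_at(t2,whs1)}

== RESULT ==
["in(p3,t2)", "pkg_at(p4,whs1)", "truck_at(t2,whs1)"]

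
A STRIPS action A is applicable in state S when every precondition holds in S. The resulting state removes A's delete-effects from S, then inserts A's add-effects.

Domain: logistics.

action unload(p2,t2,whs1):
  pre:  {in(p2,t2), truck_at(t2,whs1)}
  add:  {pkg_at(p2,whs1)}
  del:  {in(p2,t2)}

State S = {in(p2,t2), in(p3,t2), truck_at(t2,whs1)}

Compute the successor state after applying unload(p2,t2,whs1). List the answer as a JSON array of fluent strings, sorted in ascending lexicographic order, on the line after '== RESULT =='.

Compute (S \ del) ∪ add:
  pre ⊆ S: {in(p2,t2), truck_at(t2,whs1)} ⊆ S  — applicable
  S \ del = {in(p3,t2), truck_at(t2,whs1)}
  ∪ add   = {in(p3,t2), pkg_at(p2,whs1), truck_at(t2,whs1)}

== RESULT ==
["in(p3,t2)", "pkg_at(p2,whs1)", "truck_at(t2,whs1)"]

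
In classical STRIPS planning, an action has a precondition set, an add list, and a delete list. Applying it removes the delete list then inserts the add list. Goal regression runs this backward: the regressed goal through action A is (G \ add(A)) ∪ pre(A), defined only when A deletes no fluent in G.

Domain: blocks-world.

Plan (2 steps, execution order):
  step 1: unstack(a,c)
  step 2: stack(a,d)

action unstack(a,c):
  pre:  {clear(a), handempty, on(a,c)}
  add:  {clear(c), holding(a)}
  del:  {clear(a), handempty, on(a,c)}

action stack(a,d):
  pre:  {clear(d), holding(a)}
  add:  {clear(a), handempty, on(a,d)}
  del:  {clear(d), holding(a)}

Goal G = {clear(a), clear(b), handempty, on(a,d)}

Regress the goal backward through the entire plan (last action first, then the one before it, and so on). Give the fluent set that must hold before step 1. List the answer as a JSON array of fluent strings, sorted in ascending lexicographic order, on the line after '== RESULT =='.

Regress step by step:
  through step 2 (stack(a,d)): drop {clear(a), handempty, on(a,d)}, keep {clear(b)}, require {clear(d), holding(a)}
    → {clear(b), clear(d), holding(a)}
  through step 1 (unstack(a,c)): drop {holding(a)}, keep {clear(b), clear(d)}, require {clear(a), handempty, on(a,c)}
    → {clear(a), clear(b), clear(d), handempty, on(a,c)}

== RESULT ==
["clear(a)", "clear(b)", "clear(d)", "handempty", "on(a,c)"]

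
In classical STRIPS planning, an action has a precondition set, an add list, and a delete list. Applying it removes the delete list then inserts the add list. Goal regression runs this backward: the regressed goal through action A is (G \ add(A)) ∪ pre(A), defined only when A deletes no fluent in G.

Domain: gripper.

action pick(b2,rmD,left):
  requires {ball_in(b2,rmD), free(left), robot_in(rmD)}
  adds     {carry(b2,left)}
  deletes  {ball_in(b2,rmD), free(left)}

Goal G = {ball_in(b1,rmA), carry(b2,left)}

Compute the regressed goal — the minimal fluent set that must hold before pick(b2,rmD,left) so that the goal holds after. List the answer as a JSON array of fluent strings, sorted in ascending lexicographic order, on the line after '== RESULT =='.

Regress:
  G ∩ del = {}  (empty — regression defined)
  G \ add = {ball_in(b1,rmA), carry(b2,left)} \ {carry(b2,left)} = {ball_in(b1,rmA)}
  ∪ pre   = {ball_in(b1,rmA)} ∪ {ball_in(b2,rmD), free(left), robot_in(rmD)}
          = {ball_in(b1,rmA), ball_in(b2,rmD), free(left), robot_in(rmD)}

== RESULT ==
["ball_in(b1,rmA)", "ball_in(b2,rmD)", "free(left)", "robot_in(rmD)"]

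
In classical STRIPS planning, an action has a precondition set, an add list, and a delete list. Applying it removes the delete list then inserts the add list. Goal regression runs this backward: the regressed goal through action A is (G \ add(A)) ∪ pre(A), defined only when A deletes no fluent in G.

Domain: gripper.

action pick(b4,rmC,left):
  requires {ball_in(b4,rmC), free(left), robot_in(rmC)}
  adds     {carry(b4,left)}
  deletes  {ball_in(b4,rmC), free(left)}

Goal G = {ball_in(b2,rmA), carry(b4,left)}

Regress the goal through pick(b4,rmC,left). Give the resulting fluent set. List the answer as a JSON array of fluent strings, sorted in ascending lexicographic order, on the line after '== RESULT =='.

Compute (G \ add) ∪ pre:
  G ∩ del = {}  (empty — regression defined)
  G \ add = {ball_in(b2,rmA), carry(b4,left)} \ {carry(b4,left)} = {ball_in(b2,rmA)}
  ∪ pre   = {ball_in(b2,rmA)} ∪ {ball_in(b4,rmC), free(left), robot_in(rmC)}
          = {ball_in(b2,rmA), ball_in(b4,rmC), free(left), robot_in(rmC)}

== RESULT ==
["ball_in(b2,rmA)", "ball_in(b4,rmC)", "free(left)", "robot_in(rmC)"]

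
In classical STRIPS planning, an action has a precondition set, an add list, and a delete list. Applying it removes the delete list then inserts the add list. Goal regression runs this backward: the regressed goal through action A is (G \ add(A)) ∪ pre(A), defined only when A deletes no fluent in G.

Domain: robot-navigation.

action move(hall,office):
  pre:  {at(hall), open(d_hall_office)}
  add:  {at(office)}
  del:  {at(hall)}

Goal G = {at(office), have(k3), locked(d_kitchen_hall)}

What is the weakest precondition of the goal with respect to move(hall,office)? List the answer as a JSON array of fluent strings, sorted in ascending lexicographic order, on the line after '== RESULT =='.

Compute (G \ add) ∪ pre:
  G ∩ del = {}  (empty — regression defined)
  G \ add = {at(office), have(k3), locked(d_kitchen_hall)} \ {at(office)} = {have(k3), locked(d_kitchen_hall)}
  ∪ pre   = {have(k3), locked(d_kitchen_hall)} ∪ {at(hall), open(d_hall_office)}
          = {at(hall), have(k3), locked(d_kitchen_hall), open(d_hall_office)}

== RESULT ==
["at(hall)", "have(k3)", "locked(d_kitchen_hall)", "open(d_hall_office)"]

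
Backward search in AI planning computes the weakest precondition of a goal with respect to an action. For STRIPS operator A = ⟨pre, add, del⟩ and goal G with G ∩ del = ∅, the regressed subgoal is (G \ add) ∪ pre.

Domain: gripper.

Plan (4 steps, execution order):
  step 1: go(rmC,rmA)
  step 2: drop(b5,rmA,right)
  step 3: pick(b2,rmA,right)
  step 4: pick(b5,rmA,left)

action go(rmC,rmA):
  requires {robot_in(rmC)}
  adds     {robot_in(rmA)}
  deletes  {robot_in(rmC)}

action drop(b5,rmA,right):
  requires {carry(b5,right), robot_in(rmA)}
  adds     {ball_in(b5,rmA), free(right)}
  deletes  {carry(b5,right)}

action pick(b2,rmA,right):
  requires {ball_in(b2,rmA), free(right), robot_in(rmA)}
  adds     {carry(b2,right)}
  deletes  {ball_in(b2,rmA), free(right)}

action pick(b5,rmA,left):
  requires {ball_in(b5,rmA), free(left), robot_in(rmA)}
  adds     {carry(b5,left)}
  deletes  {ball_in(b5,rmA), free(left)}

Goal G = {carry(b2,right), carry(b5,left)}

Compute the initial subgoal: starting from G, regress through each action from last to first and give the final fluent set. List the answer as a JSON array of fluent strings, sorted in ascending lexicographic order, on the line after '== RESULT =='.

Work backward from the goal:
  through step 4 (pick(b5,rmA,left)): drop {carry(b5,left)}, keep {carry(b2,right)}, require {ball_in(b5,rmA), free(left), robot_in(rmA)}
    → {ball_in(b5,rmA), carry(b2,right), free(left), robot_in(rmA)}
  through step 3 (pick(b2,rmA,right)): drop {carry(b2,right)}, keep {ball_in(b5,rmA), free(left), robot_in(rmA)}, require {ball_in(b2,rmA), free(right), robot_in(rmA)}
    → {ball_in(b2,rmA), ball_in(b5,rmA), free(left), free(right), robot_in(rmA)}
  through step 2 (drop(b5,rmA,right)): drop {ball_in(b5,rmA), free(right)}, keep {ball_in(b2,rmA), free(left), robot_in(rmA)}, require {carry(b5,right), robot_in(rmA)}
    → {ball_in(b2,rmA), carry(b5,right), free(left), robot_in(rmA)}
  through step 1 (go(rmC,rmA)): drop {robot_in(rmA)}, keep {ball_in(b2,rmA), carry(b5,right), free(left)}, require {robot_in(rmC)}
    → {ball_in(b2,rmA), carry(b5,right), free(left), robot_in(rmC)}

== RESULT ==
["ball_in(b2,rmA)", "carry(b5,right)", "free(left)", "robot_in(rmC)"]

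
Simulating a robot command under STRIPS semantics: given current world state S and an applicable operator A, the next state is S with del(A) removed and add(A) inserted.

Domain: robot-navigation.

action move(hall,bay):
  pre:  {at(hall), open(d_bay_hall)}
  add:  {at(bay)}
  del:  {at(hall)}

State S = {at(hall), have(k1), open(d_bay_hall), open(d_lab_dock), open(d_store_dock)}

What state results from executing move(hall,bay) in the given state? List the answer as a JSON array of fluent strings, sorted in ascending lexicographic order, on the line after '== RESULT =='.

Progress:
  pre ⊆ S: {at(hall), open(d_bay_hall)} ⊆ S  — applicable
  S \ del = {have(k1), open(d_bay_hall), open(d_lab_dock), open(d_store_dock)}
  ∪ add   = {at(bay), have(k1), open(d_bay_hall), open(d_lab_dock), open(d_store_dock)}

== RESULT ==
["at(bay)", "have(k1)", "open(d_bay_hall)", "open(d_lab_dock)", "open(d_store_dock)"]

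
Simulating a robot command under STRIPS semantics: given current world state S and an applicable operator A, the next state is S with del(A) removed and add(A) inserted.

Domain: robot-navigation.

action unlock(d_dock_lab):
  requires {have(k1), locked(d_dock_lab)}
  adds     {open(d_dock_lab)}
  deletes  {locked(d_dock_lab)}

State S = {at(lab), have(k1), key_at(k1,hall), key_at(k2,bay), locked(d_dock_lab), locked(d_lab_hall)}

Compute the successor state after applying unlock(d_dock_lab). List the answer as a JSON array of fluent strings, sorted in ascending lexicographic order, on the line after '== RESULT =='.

Compute (S \ del) ∪ add:
  pre ⊆ S: {have(k1), locked(d_dock_lab)} ⊆ S  — applicable
  S \ del = {at(lab), have(k1), key_at(k1,hall), key_at(k2,bay), locked(d_lab_hall)}
  ∪ add   = {at(lab), have(k1), key_at(k1,hall), key_at(k2,bay), locked(d_lab_hall), open(d_dock_lab)}

== RESULT ==
["at(lab)", "have(k1)", "key_at(k1,hall)", "key_at(k2,bay)", "locked(d_lab_hall)", "open(d_dock_lab)"]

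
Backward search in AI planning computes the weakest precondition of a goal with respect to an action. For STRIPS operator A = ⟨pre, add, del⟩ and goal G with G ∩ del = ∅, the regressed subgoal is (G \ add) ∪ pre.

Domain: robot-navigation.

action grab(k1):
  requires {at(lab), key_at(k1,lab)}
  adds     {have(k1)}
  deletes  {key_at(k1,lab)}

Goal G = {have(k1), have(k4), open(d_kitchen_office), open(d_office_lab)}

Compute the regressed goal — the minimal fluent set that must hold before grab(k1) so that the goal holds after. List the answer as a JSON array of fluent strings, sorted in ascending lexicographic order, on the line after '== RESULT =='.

Regress:
  G ∩ del = {}  (empty — regression defined)
  G \ add = {have(k1), have(k4), open(d_kitchen_office), open(d_office_lab)} \ {have(k1)} = {have(k4), open(d_kitchen_office), open(d_office_lab)}
  ∪ pre   = {have(k4), open(d_kitchen_office), open(d_office_lab)} ∪ {at(lab), key_at(k1,lab)}
          = {at(lab), have(k4), key_at(k1,lab), open(d_kitchen_office), open(d_office_lab)}

== RESULT ==
["at(lab)", "have(k4)", "key_at(k1,lab)", "open(d_kitchen_office)", "open(d_office_lab)"]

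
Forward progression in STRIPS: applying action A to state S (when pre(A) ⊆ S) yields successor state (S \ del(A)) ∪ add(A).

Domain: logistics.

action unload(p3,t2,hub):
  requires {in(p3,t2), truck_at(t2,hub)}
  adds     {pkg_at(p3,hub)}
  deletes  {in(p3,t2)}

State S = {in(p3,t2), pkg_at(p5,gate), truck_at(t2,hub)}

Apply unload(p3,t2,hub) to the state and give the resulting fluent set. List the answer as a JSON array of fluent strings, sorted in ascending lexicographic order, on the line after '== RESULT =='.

Compute (S \ del) ∪ add:
  pre ⊆ S: {in(p3,t2), truck_at(t2,hub)} ⊆ S  — applicable
  S \ del = {pkg_at(p5,gate), truck_at(t2,hub)}
  ∪ add   = {pkg_at(p3,hub), pkg_at(p5,gate), truck_at(t2,hub)}

== RESULT ==
["pkg_at(p3,hub)", "pkg_at(p5,gate)", "truck_at(t2,hub)"]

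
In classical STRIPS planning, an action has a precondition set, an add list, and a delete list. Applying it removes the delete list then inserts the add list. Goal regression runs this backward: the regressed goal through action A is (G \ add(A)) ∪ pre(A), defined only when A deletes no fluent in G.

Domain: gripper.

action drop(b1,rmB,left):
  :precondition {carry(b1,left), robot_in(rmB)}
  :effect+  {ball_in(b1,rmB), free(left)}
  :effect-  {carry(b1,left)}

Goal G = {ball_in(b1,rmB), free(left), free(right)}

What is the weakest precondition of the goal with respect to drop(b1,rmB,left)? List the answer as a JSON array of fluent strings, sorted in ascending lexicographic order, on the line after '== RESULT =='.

Regress:
  G ∩ del = {}  (empty — regression defined)
  G \ add = {ball_in(b1,rmB), free(left), free(right)} \ {ball_in(b1,rmB), free(left)} = {free(right)}
  ∪ pre   = {free(right)} ∪ {carry(b1,left), robot_in(rmB)}
          = {carry(b1,left), free(right), robot_in(rmB)}

== RESULT ==
["carry(b1,left)", "free(right)", "robot_in(rmB)"]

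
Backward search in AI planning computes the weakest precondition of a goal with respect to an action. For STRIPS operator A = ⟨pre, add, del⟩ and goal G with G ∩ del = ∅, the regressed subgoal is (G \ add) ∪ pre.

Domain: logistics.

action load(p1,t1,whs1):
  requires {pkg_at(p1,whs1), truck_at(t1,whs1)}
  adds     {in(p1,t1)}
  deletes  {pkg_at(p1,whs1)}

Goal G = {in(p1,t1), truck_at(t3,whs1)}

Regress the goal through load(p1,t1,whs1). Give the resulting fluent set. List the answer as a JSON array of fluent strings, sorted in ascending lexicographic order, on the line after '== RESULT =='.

Compute (G \ add) ∪ pre:
  G ∩ del = {}  (empty — regression defined)
  G \ add = {in(p1,t1), truck_at(t3,whs1)} \ {in(p1,t1)} = {truck_at(t3,whs1)}
  ∪ pre   = {truck_at(t3,whs1)} ∪ {pkg_at(p1,whs1), truck_at(t1,whs1)}
          = {pkg_at(p1,whs1), truck_at(t1,whs1), truck_at(t3,whs1)}

== RESULT ==
["pkg_at(p1,whs1)", "truck_at(t1,whs1)", "truck_at(t3,whs1)"]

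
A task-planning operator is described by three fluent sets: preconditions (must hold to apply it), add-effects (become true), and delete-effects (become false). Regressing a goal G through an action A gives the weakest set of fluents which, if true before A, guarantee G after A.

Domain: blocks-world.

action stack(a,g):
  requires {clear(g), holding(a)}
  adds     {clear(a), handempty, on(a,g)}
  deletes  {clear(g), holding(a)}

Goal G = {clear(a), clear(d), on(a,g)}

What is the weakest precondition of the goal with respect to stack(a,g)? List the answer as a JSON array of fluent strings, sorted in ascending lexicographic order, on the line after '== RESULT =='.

Regress:
  G ∩ del = {}  (empty — regression defined)
  G \ add = {clear(a), clear(d), on(a,g)} \ {clear(a), handempty, on(a,g)} = {clear(d)}
  ∪ pre   = {clear(d)} ∪ {clear(g), holding(a)}
          = {clear(d), clear(g), holding(a)}

== RESULT ==
["clear(d)", "clear(g)", "holding(a)"]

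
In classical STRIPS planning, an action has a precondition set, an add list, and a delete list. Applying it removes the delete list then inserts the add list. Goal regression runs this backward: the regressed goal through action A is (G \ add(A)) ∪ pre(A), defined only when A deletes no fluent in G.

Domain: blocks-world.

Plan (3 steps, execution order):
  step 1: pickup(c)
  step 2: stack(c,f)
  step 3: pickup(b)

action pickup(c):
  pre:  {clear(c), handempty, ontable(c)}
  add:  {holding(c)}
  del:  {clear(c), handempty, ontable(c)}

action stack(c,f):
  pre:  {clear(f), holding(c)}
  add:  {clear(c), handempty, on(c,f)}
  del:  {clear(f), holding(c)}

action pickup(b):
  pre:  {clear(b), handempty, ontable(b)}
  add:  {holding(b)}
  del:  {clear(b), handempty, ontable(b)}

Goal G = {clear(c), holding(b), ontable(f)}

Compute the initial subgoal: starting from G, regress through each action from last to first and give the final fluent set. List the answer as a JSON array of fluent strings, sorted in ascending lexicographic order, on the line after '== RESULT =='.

Regress step by step:
  through step 3 (pickup(b)): drop {holding(b)}, keep {clear(c), ontable(f)}, require {clear(b), handempty, ontable(b)}
    → {clear(b), clear(c), handempty, ontable(b), ontable(f)}
  through step 2 (stack(c,f)): drop {clear(c), handempty}, keep {clear(b), ontable(b), ontable(f)}, require {clear(f), holding(c)}
    → {clear(b), clear(f), holding(c), ontable(b), ontable(f)}
  through step 1 (pickup(c)): drop {holding(c)}, keep {clear(b), clear(f), ontable(b), ontable(f)}, require {clear(c), handempty, ontable(c)}
    → {clear(b), clear(c), clear(f), handempty, ontable(b), ontable(c), ontable(f)}

== RESULT ==
["clear(b)", "clear(c)", "clear(f)", "handempty", "ontable(b)", "ontable(c)", "ontable(f)"]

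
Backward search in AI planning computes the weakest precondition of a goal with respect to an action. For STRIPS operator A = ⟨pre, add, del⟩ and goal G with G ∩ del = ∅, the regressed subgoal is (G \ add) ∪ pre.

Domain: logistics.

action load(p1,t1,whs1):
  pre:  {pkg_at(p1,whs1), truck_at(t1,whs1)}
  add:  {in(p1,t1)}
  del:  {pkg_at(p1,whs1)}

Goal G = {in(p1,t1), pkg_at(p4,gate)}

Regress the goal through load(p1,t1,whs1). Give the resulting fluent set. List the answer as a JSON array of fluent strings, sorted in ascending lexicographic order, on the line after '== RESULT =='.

Regress:
  G ∩ del = {}  (empty — regression defined)
  G \ add = {in(p1,t1), pkg_at(p4,gate)} \ {in(p1,t1)} = {pkg_at(p4,gate)}
  ∪ pre   = {pkg_at(p4,gate)} ∪ {pkg_at(p1,whs1), truck_at(t1,whs1)}
          = {pkg_at(p1,whs1), pkg_at(p4,gate), truck_at(t1,whs1)}

== RESULT ==
["pkg_at(p1,whs1)", "pkg_at(p4,gate)", "truck_at(t1,whs1)"]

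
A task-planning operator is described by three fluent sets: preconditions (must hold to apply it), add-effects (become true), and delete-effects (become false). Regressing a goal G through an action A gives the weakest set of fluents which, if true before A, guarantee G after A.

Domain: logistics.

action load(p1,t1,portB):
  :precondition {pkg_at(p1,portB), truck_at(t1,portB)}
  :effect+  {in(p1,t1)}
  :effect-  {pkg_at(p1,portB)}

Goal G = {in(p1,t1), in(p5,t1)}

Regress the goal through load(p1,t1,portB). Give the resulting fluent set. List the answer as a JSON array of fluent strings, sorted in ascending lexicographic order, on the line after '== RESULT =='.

Compute (G \ add) ∪ pre:
  G ∩ del = {}  (empty — regression defined)
  G \ add = {in(p1,t1), in(p5,t1)} \ {in(p1,t1)} = {in(p5,t1)}
  ∪ pre   = {in(p5,t1)} ∪ {pkg_at(p1,portB), truck_at(t1,portB)}
          = {in(p5,t1), pkg_at(p1,portB), truck_at(t1,portB)}

== RESULT ==
["in(p5,t1)", "pkg_at(p1,portB)", "truck_at(t1,portB)"]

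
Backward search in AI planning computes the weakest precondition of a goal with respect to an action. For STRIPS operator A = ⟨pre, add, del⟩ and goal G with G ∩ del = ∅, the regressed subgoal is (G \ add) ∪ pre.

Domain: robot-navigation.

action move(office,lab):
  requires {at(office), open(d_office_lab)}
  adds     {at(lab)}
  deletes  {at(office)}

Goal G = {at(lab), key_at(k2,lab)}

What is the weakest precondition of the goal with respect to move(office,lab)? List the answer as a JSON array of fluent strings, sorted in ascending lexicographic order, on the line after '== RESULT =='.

Regress:
  G ∩ del = {}  (empty — regression defined)
  G \ add = {at(lab), key_at(k2,lab)} \ {at(lab)} = {key_at(k2,lab)}
  ∪ pre   = {key_at(k2,lab)} ∪ {at(office), open(d_office_lab)}
          = {at(office), key_at(k2,lab), open(d_office_lab)}

== RESULT ==
["at(office)", "key_at(k2,lab)", "open(d_office_lab)"]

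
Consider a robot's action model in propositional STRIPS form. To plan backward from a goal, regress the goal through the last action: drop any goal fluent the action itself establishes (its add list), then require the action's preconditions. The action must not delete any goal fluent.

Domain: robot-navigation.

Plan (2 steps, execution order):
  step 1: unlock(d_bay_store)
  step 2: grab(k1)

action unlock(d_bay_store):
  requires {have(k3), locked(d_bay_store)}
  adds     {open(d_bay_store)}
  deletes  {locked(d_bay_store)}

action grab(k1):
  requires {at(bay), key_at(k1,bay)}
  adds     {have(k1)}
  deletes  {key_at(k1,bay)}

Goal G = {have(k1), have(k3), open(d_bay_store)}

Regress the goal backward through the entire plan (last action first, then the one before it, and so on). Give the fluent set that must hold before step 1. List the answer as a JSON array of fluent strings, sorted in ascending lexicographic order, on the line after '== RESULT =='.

Regress step by step:
  through step 2 (grab(k1)): drop {have(k1)}, keep {have(k3), open(d_bay_store)}, require {at(bay), key_at(k1,bay)}
    → {at(bay), have(k3), key_at(k1,bay), open(d_bay_store)}
  through step 1 (unlock(d_bay_store)): drop {open(d_bay_store)}, keep {at(bay), have(k3), key_at(k1,bay)}, require {have(k3), locked(d_bay_store)}
    → {at(bay), have(k3), key_at(k1,bay), locked(d_bay_store)}

== RESULT ==
["at(bay)", "have(k3)", "key_at(k1,bay)", "locked(d_bay_store)"]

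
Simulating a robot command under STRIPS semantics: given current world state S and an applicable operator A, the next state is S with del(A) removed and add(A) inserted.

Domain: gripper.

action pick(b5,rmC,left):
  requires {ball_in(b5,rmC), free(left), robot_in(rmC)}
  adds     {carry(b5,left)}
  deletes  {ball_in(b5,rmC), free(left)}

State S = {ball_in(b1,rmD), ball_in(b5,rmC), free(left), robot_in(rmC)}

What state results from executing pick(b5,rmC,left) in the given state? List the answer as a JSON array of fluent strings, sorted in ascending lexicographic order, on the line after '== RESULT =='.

Compute (S \ del) ∪ add:
  pre ⊆ S: {ball_in(b5,rmC), free(left), robot_in(rmC)} ⊆ S  — applicable
  S \ del = {ball_in(b1,rmD), robot_in(rmC)}
  ∪ add   = {ball_in(b1,rmD), carry(b5,left), robot_in(rmC)}

== RESULT ==
["ball_in(b1,rmD)", "carry(b5,left)", "robot_in(rmC)"]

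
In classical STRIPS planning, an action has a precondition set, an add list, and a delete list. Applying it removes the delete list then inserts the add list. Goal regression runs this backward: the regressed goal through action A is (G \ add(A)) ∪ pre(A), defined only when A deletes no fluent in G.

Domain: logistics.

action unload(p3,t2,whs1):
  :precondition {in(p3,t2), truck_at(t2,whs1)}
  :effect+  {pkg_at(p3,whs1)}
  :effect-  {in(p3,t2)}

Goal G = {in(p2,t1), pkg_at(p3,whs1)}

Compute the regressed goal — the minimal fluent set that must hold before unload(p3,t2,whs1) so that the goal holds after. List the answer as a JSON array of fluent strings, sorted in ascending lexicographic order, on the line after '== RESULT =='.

Compute (G \ add) ∪ pre:
  G ∩ del = {}  (empty — regression defined)
  G \ add = {in(p2,t1), pkg_at(p3,whs1)} \ {pkg_at(p3,whs1)} = {in(p2,t1)}
  ∪ pre   = {in(p2,t1)} ∪ {in(p3,t2), truck_at(t2,whs1)}
          = {in(p2,t1), in(p3,t2), truck_at(t2,whs1)}

== RESULT ==
["in(p2,t1)", "in(p3,t2)", "truck_at(t2,whs1)"]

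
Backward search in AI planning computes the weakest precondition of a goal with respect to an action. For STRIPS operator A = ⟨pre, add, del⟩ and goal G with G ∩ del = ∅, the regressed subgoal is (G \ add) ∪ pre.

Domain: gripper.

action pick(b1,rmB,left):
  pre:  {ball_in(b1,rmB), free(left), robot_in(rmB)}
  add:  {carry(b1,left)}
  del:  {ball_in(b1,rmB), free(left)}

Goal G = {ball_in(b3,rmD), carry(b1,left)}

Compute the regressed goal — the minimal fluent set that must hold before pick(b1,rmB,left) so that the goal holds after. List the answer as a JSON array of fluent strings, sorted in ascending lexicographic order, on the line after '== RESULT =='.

Compute (G \ add) ∪ pre:
  G ∩ del = {}  (empty — regression defined)
  G \ add = {ball_in(b3,rmD), carry(b1,left)} \ {carry(b1,left)} = {ball_in(b3,rmD)}
  ∪ pre   = {ball_in(b3,rmD)} ∪ {ball_in(b1,rmB), free(left), robot_in(rmB)}
          = {ball_in(b1,rmB), ball_in(b3,rmD), free(left), robot_in(rmB)}

== RESULT ==
["ball_in(b1,rmB)", "ball_in(b3,rmD)", "free(left)", "robot_in(rmB)"]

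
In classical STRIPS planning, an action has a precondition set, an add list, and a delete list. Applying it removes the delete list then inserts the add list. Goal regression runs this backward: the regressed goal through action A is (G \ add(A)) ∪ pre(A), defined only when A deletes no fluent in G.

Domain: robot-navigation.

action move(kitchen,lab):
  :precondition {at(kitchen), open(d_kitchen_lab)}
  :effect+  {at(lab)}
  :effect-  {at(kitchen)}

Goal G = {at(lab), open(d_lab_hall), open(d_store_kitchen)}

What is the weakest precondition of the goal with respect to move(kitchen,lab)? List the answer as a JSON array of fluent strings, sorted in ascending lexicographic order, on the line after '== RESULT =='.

Compute (G \ add) ∪ pre:
  G ∩ del = {}  (empty — regression defined)
  G \ add = {at(lab), open(d_lab_hall), open(d_store_kitchen)} \ {at(lab)} = {open(d_lab_hall), open(d_store_kitchen)}
  ∪ pre   = {open(d_lab_hall), open(d_store_kitchen)} ∪ {at(kitchen), open(d_kitchen_lab)}
          = {at(kitchen), open(d_kitchen_lab), open(d_lab_hall), open(d_store_kitchen)}

== RESULT ==
["at(kitchen)", "open(d_kitchen_lab)", "open(d_lab_hall)", "open(d_store_kitchen)"]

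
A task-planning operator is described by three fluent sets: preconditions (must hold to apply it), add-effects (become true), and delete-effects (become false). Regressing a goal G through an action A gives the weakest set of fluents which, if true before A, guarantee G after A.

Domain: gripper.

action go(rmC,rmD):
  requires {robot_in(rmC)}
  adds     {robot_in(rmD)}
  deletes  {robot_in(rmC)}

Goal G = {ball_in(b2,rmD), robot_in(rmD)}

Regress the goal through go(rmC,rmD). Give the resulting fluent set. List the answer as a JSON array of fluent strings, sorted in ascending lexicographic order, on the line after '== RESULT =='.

Regress:
  G ∩ del = {}  (empty — regression defined)
  G \ add = {ball_in(b2,rmD), robot_in(rmD)} \ {robot_in(rmD)} = {ball_in(b2,rmD)}
  ∪ pre   = {ball_in(b2,rmD)} ∪ {robot_in(rmC)}
          = {ball_in(b2,rmD), robot_in(rmC)}

== RESULT ==
["ball_in(b2,rmD)", "robot_in(rmC)"]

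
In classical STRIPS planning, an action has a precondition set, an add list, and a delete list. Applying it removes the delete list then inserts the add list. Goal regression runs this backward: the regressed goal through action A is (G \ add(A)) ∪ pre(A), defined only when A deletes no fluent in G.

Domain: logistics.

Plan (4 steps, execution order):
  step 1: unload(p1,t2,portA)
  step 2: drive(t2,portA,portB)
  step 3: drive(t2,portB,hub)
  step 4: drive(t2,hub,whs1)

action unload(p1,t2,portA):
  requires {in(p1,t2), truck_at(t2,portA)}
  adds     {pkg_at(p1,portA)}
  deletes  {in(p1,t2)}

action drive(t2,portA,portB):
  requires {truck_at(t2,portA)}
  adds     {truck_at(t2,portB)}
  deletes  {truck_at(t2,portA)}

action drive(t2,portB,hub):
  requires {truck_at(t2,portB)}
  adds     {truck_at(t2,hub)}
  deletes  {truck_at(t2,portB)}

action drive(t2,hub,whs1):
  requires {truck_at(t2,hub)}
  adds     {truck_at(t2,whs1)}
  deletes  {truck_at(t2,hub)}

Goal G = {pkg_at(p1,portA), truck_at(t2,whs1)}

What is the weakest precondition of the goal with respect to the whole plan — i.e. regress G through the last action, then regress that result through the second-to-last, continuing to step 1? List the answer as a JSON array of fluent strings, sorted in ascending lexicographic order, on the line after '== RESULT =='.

Work backward from the goal:
  through step 4 (drive(t2,hub,whs1)): drop {truck_at(t2,whs1)}, keep {pkg_at(p1,portA)}, require {truck_at(t2,hub)}
    → {pkg_at(p1,portA), truck_at(t2,hub)}
  through step 3 (drive(t2,portB,hub)): drop {truck_at(t2,hub)}, keep {pkg_at(p1,portA)}, require {truck_at(t2,portB)}
    → {pkg_at(p1,portA), truck_at(t2,portB)}
  through step 2 (drive(t2,portA,portB)): drop {truck_at(t2,portB)}, keep {pkg_at(p1,portA)}, require {truck_at(t2,portA)}
    → {pkg_at(p1,portA), truck_at(t2,portA)}
  through step 1 (unload(p1,t2,portA)): drop {pkg_at(p1,portA)}, keep {truck_at(t2,portA)}, require {in(p1,t2), truck_at(t2,portA)}
    → {in(p1,t2), truck_at(t2,portA)}

== RESULT ==
["in(p1,t2)", "truck_at(t2,portA)"]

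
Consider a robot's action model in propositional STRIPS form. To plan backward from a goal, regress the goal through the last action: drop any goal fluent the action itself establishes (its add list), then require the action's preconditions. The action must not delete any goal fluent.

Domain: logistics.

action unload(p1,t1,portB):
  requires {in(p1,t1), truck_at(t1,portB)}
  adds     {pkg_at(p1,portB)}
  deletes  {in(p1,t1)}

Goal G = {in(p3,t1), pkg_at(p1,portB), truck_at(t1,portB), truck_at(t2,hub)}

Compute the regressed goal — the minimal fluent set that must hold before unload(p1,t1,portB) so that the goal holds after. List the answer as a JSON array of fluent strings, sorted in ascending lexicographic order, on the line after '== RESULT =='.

Compute (G \ add) ∪ pre:
  G ∩ del = {}  (empty — regression defined)
  G \ add = {in(p3,t1), pkg_at(p1,portB), truck_at(t1,portB), truck_at(t2,hub)} \ {pkg_at(p1,portB)} = {in(p3,t1), truck_at(t1,portB), truck_at(t2,hub)}
  ∪ pre   = {in(p3,t1), truck_at(t1,portB), truck_at(t2,hub)} ∪ {in(p1,t1), truck_at(t1,portB)}
          = {in(p1,t1), in(p3,t1), truck_at(t1,portB), truck_at(t2,hub)}

== RESULT ==
["in(p1,t1)", "in(p3,t1)", "truck_at(t1,portB)", "truck_at(t2,hub)"]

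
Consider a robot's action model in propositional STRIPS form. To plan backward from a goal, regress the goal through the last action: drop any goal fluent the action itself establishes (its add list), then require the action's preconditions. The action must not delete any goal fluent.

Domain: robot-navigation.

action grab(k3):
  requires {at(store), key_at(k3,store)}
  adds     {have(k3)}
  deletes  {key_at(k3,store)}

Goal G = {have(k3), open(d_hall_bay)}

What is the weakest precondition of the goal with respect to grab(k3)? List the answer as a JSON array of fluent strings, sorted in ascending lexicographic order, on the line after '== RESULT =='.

Compute (G \ add) ∪ pre:
  G ∩ del = {}  (empty — regression defined)
  G \ add = {have(k3), open(d_hall_bay)} \ {have(k3)} = {open(d_hall_bay)}
  ∪ pre   = {open(d_hall_bay)} ∪ {at(store), key_at(k3,store)}
          = {at(store), key_at(k3,store), open(d_hall_bay)}

== RESULT ==
["at(store)", "key_at(k3,store)", "open(d_hall_bay)"]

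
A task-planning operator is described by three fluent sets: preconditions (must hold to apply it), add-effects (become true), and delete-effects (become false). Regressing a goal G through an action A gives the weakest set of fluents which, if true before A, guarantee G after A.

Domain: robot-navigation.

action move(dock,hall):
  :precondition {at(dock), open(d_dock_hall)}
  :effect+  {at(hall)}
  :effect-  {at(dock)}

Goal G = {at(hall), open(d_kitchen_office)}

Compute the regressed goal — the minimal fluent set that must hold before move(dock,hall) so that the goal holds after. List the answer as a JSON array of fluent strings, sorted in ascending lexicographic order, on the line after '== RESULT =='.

Compute (G \ add) ∪ pre:
  G ∩ del = {}  (empty — regression defined)
  G \ add = {at(hall), open(d_kitchen_office)} \ {at(hall)} = {open(d_kitchen_office)}
  ∪ pre   = {open(d_kitchen_office)} ∪ {at(dock), open(d_dock_hall)}
          = {at(dock), open(d_dock_hall), open(d_kitchen_office)}

== RESULT ==
["at(dock)", "open(d_dock_hall)", "open(d_kitchen_office)"]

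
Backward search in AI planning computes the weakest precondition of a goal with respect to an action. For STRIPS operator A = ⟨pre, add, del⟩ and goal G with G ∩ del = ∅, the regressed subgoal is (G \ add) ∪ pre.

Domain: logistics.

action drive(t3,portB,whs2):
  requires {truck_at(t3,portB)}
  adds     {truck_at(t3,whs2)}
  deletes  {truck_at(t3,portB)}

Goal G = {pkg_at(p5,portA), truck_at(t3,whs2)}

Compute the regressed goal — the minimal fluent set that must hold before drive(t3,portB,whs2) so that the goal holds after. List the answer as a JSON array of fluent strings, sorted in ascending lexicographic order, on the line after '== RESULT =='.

Compute (G \ add) ∪ pre:
  G ∩ del = {}  (empty — regression defined)
  G \ add = {pkg_at(p5,portA), truck_at(t3,whs2)} \ {truck_at(t3,whs2)} = {pkg_at(p5,portA)}
  ∪ pre   = {pkg_at(p5,portA)} ∪ {truck_at(t3,portB)}
          = {pkg_at(p5,portA), truck_at(t3,portB)}

== RESULT ==
["pkg_at(p5,portA)", "truck_at(t3,portB)"]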